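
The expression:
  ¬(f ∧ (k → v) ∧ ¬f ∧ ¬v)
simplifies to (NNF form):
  True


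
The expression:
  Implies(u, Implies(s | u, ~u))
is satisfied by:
  {u: False}


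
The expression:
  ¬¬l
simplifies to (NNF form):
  l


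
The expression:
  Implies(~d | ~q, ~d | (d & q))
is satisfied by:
  {q: True, d: False}
  {d: False, q: False}
  {d: True, q: True}


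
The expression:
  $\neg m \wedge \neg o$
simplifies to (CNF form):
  $\neg m \wedge \neg o$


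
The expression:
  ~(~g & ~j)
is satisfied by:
  {g: True, j: True}
  {g: True, j: False}
  {j: True, g: False}


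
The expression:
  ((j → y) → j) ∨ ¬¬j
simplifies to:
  j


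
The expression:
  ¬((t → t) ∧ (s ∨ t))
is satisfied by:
  {t: False, s: False}


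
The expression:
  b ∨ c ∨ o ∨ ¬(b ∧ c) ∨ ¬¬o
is always true.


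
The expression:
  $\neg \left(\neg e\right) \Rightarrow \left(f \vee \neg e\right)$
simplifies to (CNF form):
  $f \vee \neg e$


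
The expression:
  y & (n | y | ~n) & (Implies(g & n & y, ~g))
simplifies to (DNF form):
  (y & ~g) | (y & ~n)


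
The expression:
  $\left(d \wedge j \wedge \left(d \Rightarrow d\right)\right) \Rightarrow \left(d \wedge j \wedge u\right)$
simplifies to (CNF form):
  $u \vee \neg d \vee \neg j$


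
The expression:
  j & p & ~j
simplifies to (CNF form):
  False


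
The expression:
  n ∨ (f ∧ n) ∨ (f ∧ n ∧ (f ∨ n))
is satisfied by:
  {n: True}


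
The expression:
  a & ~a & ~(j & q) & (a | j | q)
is never true.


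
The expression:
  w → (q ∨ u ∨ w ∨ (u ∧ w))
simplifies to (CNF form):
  True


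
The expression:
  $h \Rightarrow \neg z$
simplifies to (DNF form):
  $\neg h \vee \neg z$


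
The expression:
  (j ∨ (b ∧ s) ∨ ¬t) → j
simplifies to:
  j ∨ (t ∧ ¬b) ∨ (t ∧ ¬s)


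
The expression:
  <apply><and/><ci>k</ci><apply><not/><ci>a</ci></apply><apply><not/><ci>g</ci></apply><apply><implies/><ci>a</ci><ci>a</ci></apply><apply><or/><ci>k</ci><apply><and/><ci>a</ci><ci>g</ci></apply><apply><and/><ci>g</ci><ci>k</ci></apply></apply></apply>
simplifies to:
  <apply><and/><ci>k</ci><apply><not/><ci>a</ci></apply><apply><not/><ci>g</ci></apply></apply>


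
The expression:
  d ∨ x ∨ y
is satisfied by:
  {y: True, d: True, x: True}
  {y: True, d: True, x: False}
  {y: True, x: True, d: False}
  {y: True, x: False, d: False}
  {d: True, x: True, y: False}
  {d: True, x: False, y: False}
  {x: True, d: False, y: False}


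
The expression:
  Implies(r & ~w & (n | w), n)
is always true.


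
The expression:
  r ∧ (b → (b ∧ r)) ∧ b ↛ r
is never true.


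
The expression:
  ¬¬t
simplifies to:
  t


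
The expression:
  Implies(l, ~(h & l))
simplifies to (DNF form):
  ~h | ~l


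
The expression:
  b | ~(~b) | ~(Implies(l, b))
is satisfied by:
  {b: True, l: True}
  {b: True, l: False}
  {l: True, b: False}


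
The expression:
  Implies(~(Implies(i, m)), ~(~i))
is always true.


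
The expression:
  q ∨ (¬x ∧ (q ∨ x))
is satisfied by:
  {q: True}


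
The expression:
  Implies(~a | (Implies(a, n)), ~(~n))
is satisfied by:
  {n: True, a: True}
  {n: True, a: False}
  {a: True, n: False}


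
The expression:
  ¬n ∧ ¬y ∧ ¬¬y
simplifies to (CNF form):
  False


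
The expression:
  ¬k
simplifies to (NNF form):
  ¬k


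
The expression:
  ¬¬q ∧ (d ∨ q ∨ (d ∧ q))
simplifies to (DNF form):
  q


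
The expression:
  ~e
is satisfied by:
  {e: False}


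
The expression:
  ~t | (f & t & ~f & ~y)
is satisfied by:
  {t: False}


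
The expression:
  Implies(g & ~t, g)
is always true.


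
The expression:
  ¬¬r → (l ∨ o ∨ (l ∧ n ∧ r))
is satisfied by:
  {o: True, l: True, r: False}
  {o: True, l: False, r: False}
  {l: True, o: False, r: False}
  {o: False, l: False, r: False}
  {r: True, o: True, l: True}
  {r: True, o: True, l: False}
  {r: True, l: True, o: False}


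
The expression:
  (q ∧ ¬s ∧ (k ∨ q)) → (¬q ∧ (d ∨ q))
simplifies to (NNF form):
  s ∨ ¬q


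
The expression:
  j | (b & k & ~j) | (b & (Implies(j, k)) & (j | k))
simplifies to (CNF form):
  (b | j) & (j | k)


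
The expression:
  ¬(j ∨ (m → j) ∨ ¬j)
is never true.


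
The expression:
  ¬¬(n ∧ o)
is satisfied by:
  {o: True, n: True}


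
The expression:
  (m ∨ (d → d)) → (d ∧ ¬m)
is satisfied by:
  {d: True, m: False}


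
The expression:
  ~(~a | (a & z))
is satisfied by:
  {a: True, z: False}


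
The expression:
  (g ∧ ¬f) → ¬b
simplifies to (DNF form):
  f ∨ ¬b ∨ ¬g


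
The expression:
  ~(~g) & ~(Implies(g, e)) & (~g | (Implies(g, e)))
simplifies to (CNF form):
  False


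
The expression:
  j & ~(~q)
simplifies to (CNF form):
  j & q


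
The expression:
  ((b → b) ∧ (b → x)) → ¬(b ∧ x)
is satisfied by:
  {x: False, b: False}
  {b: True, x: False}
  {x: True, b: False}


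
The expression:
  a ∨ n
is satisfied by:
  {n: True, a: True}
  {n: True, a: False}
  {a: True, n: False}


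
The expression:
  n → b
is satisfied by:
  {b: True, n: False}
  {n: False, b: False}
  {n: True, b: True}


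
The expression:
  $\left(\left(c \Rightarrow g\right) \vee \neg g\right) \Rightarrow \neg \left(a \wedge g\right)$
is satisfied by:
  {g: False, a: False}
  {a: True, g: False}
  {g: True, a: False}


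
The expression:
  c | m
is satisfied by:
  {c: True, m: True}
  {c: True, m: False}
  {m: True, c: False}


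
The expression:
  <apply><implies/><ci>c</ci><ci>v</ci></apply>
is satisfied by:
  {v: True, c: False}
  {c: False, v: False}
  {c: True, v: True}


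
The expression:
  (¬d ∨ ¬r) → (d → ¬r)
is always true.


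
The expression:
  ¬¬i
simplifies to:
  i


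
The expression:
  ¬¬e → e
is always true.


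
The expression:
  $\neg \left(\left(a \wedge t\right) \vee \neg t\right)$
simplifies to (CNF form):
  $t \wedge \neg a$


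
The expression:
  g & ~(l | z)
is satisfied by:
  {g: True, z: False, l: False}


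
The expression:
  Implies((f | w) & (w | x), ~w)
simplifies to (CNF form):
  ~w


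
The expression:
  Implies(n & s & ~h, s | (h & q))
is always true.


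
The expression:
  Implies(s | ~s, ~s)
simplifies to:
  ~s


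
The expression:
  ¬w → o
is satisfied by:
  {o: True, w: True}
  {o: True, w: False}
  {w: True, o: False}


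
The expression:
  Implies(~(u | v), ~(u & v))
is always true.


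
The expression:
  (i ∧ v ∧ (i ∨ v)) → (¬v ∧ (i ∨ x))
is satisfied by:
  {v: False, i: False}
  {i: True, v: False}
  {v: True, i: False}


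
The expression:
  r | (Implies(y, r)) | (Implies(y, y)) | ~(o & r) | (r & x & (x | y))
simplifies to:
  True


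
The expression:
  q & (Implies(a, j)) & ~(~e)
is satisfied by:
  {e: True, j: True, q: True, a: False}
  {e: True, q: True, j: False, a: False}
  {e: True, a: True, j: True, q: True}


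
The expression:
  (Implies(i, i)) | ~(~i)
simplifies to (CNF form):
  True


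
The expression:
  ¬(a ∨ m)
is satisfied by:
  {a: False, m: False}


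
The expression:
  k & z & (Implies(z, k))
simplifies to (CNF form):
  k & z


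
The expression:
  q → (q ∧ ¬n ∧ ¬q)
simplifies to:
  ¬q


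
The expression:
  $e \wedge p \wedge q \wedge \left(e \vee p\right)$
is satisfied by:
  {p: True, e: True, q: True}


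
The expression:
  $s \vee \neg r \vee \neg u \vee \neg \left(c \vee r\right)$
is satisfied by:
  {s: True, u: False, r: False}
  {u: False, r: False, s: False}
  {r: True, s: True, u: False}
  {r: True, u: False, s: False}
  {s: True, u: True, r: False}
  {u: True, s: False, r: False}
  {r: True, u: True, s: True}


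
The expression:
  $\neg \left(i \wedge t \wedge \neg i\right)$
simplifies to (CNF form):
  $\text{True}$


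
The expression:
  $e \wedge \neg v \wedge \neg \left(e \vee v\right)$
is never true.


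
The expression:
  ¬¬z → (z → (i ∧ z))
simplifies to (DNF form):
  i ∨ ¬z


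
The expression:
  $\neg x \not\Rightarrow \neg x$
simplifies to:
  $\text{False}$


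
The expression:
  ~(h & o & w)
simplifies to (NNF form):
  ~h | ~o | ~w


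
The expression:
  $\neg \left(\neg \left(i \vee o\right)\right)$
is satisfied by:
  {i: True, o: True}
  {i: True, o: False}
  {o: True, i: False}


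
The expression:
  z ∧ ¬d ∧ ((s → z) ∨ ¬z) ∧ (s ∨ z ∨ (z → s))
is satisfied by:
  {z: True, d: False}


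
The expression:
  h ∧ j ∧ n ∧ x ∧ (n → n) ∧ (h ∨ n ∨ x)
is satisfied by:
  {h: True, j: True, x: True, n: True}


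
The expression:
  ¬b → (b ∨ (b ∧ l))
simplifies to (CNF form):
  b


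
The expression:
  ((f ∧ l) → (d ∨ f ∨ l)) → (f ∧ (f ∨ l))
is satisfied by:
  {f: True}


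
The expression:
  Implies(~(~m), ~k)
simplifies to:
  ~k | ~m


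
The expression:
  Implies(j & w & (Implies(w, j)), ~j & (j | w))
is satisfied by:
  {w: False, j: False}
  {j: True, w: False}
  {w: True, j: False}


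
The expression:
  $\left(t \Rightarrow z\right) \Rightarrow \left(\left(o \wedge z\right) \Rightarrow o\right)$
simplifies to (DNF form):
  $\text{True}$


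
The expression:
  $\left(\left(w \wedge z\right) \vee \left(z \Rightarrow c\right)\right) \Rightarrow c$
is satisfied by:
  {c: True, z: True, w: False}
  {c: True, z: False, w: False}
  {c: True, w: True, z: True}
  {c: True, w: True, z: False}
  {z: True, w: False, c: False}


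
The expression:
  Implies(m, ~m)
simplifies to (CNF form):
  ~m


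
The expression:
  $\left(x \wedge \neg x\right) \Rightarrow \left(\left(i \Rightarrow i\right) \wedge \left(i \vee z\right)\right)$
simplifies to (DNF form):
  $\text{True}$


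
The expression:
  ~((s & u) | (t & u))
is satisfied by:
  {s: False, u: False, t: False}
  {t: True, s: False, u: False}
  {s: True, t: False, u: False}
  {t: True, s: True, u: False}
  {u: True, t: False, s: False}


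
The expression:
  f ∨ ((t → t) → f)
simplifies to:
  f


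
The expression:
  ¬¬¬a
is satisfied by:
  {a: False}


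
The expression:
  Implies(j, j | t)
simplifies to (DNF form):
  True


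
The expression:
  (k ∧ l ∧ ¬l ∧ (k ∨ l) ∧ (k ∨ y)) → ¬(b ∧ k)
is always true.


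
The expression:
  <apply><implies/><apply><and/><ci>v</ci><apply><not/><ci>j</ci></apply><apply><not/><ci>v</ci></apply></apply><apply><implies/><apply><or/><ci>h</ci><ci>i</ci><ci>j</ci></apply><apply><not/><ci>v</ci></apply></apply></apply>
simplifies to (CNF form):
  <true/>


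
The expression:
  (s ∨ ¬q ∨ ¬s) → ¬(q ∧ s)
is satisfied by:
  {s: False, q: False}
  {q: True, s: False}
  {s: True, q: False}


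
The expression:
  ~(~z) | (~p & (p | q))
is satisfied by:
  {z: True, q: True, p: False}
  {z: True, q: False, p: False}
  {z: True, p: True, q: True}
  {z: True, p: True, q: False}
  {q: True, p: False, z: False}


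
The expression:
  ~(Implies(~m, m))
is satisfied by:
  {m: False}


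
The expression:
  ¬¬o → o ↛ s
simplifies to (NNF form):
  ¬o ∨ ¬s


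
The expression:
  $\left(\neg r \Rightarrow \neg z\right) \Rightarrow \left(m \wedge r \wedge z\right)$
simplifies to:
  $z \wedge \left(m \vee \neg r\right)$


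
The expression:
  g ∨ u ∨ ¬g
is always true.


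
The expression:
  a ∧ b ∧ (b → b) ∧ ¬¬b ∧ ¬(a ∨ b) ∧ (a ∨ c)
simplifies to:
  False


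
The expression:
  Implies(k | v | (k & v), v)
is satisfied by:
  {v: True, k: False}
  {k: False, v: False}
  {k: True, v: True}


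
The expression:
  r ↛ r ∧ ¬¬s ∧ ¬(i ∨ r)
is never true.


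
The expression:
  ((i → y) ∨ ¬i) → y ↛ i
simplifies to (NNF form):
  (i ∧ ¬y) ∨ (y ∧ ¬i)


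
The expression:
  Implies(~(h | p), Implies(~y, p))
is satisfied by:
  {y: True, p: True, h: True}
  {y: True, p: True, h: False}
  {y: True, h: True, p: False}
  {y: True, h: False, p: False}
  {p: True, h: True, y: False}
  {p: True, h: False, y: False}
  {h: True, p: False, y: False}


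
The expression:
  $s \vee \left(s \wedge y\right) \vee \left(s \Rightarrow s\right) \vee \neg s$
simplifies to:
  $\text{True}$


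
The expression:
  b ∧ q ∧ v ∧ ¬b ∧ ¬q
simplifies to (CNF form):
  False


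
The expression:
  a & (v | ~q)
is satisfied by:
  {a: True, v: True, q: False}
  {a: True, v: False, q: False}
  {a: True, q: True, v: True}


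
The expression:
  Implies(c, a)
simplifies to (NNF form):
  a | ~c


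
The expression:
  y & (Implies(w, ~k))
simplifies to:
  y & (~k | ~w)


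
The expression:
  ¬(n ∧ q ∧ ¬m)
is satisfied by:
  {m: True, n: False, q: False}
  {m: False, n: False, q: False}
  {q: True, m: True, n: False}
  {q: True, m: False, n: False}
  {n: True, m: True, q: False}
  {n: True, m: False, q: False}
  {n: True, q: True, m: True}


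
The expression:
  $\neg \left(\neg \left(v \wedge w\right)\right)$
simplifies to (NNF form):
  $v \wedge w$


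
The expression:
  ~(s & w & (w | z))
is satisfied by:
  {s: False, w: False}
  {w: True, s: False}
  {s: True, w: False}


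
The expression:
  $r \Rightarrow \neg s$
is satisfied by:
  {s: False, r: False}
  {r: True, s: False}
  {s: True, r: False}


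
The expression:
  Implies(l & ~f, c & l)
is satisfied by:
  {c: True, f: True, l: False}
  {c: True, l: False, f: False}
  {f: True, l: False, c: False}
  {f: False, l: False, c: False}
  {c: True, f: True, l: True}
  {c: True, l: True, f: False}
  {f: True, l: True, c: False}


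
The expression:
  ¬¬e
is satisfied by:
  {e: True}


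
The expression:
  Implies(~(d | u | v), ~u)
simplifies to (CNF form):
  True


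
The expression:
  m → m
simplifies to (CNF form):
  True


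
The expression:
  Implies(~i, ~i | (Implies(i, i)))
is always true.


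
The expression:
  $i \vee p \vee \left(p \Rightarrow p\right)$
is always true.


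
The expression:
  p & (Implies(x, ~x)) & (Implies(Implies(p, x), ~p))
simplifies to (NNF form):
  p & ~x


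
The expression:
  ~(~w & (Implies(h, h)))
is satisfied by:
  {w: True}


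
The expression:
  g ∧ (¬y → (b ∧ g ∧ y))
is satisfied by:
  {g: True, y: True}


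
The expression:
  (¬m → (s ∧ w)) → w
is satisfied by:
  {w: True, m: False}
  {m: False, w: False}
  {m: True, w: True}


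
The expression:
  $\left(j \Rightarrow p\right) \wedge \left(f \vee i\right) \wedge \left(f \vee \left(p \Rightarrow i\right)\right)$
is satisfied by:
  {i: True, p: True, f: True, j: False}
  {i: True, p: True, f: False, j: False}
  {i: True, f: True, p: False, j: False}
  {i: True, f: False, p: False, j: False}
  {p: True, f: True, i: False, j: False}
  {p: False, f: True, i: False, j: False}
  {i: True, j: True, p: True, f: True}
  {i: True, j: True, p: True, f: False}
  {j: True, p: True, f: True, i: False}


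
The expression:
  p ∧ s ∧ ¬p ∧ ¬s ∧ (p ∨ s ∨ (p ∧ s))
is never true.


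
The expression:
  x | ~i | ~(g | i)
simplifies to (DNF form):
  x | ~i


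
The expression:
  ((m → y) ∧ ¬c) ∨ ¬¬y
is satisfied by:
  {y: True, m: False, c: False}
  {y: True, c: True, m: False}
  {y: True, m: True, c: False}
  {y: True, c: True, m: True}
  {c: False, m: False, y: False}


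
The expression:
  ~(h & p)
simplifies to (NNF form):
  ~h | ~p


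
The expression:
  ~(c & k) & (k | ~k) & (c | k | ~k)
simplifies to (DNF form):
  ~c | ~k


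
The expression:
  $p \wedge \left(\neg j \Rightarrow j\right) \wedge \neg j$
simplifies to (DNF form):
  $\text{False}$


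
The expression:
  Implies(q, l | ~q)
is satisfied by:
  {l: True, q: False}
  {q: False, l: False}
  {q: True, l: True}


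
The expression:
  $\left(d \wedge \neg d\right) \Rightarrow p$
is always true.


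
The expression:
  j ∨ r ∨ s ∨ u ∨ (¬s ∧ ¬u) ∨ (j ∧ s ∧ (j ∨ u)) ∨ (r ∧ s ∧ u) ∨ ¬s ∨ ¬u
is always true.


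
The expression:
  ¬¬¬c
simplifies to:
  ¬c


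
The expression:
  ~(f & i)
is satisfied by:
  {i: False, f: False}
  {f: True, i: False}
  {i: True, f: False}


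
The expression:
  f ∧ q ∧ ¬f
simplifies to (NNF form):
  False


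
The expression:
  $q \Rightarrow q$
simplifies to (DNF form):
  $\text{True}$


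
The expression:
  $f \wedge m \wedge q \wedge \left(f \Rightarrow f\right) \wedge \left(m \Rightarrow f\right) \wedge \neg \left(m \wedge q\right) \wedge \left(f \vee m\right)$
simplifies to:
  $\text{False}$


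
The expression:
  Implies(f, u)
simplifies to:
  u | ~f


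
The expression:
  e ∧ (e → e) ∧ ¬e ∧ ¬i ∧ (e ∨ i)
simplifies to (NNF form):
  False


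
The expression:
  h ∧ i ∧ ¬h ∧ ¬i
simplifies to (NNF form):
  False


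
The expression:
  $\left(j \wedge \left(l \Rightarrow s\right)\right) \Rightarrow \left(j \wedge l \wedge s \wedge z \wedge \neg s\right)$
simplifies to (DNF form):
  $\left(l \wedge \neg s\right) \vee \neg j$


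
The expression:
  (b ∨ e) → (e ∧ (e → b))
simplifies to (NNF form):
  (b ∧ e) ∨ (¬b ∧ ¬e)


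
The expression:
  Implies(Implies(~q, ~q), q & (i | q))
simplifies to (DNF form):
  q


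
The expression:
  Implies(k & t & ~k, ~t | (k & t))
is always true.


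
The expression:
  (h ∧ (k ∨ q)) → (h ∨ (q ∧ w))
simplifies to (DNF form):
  True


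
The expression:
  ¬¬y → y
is always true.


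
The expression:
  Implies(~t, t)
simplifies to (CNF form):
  t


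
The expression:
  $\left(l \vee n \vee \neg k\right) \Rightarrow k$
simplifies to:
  $k$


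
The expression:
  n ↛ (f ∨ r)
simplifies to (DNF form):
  n ∧ ¬f ∧ ¬r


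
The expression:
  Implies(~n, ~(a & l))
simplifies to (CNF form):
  n | ~a | ~l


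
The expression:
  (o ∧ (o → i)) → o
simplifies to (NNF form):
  True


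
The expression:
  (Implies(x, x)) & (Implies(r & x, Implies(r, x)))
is always true.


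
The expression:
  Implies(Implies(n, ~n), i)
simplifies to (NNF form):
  i | n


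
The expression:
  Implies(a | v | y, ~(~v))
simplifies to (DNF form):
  v | (~a & ~y)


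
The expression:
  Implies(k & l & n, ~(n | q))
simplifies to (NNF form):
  ~k | ~l | ~n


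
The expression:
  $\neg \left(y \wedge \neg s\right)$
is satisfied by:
  {s: True, y: False}
  {y: False, s: False}
  {y: True, s: True}


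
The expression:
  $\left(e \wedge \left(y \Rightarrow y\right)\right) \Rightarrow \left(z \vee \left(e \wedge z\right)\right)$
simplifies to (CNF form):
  $z \vee \neg e$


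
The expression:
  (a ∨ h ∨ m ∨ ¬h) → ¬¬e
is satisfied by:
  {e: True}


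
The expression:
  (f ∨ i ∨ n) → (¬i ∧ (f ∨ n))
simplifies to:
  ¬i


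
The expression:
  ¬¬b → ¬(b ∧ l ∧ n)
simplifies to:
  ¬b ∨ ¬l ∨ ¬n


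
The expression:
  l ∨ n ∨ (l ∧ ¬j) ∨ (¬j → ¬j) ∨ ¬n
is always true.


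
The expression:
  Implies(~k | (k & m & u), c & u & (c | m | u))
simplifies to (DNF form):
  (c & u) | (k & ~m) | (k & ~u)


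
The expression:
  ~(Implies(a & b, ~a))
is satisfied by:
  {a: True, b: True}


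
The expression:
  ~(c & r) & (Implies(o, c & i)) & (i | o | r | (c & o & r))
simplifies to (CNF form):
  (i | r) & (c | ~o) & (~c | ~r)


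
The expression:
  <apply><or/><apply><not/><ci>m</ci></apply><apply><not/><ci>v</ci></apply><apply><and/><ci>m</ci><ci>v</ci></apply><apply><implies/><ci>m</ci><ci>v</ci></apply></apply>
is always true.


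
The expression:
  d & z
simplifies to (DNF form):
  d & z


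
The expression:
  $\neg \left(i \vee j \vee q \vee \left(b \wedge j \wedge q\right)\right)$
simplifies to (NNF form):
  $\neg i \wedge \neg j \wedge \neg q$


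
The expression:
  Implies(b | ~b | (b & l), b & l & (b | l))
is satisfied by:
  {b: True, l: True}


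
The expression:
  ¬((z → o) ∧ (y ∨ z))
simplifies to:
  (z ∧ ¬o) ∨ (¬y ∧ ¬z)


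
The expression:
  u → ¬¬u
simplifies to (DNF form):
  True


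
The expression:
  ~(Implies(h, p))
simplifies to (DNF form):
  h & ~p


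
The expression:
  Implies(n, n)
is always true.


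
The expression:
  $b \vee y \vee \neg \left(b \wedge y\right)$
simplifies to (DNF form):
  $\text{True}$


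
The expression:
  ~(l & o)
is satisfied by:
  {l: False, o: False}
  {o: True, l: False}
  {l: True, o: False}


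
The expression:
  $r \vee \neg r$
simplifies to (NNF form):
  $\text{True}$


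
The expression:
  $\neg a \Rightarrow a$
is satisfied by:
  {a: True}


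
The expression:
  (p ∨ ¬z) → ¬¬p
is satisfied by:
  {z: True, p: True}
  {z: True, p: False}
  {p: True, z: False}


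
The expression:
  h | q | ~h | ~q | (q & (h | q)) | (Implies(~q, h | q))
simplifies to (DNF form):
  True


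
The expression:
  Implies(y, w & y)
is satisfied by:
  {w: True, y: False}
  {y: False, w: False}
  {y: True, w: True}


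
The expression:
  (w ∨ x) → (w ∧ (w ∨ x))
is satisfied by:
  {w: True, x: False}
  {x: False, w: False}
  {x: True, w: True}


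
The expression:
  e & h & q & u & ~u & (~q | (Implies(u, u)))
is never true.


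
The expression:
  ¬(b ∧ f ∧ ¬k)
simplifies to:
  k ∨ ¬b ∨ ¬f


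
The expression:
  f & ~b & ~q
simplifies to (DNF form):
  f & ~b & ~q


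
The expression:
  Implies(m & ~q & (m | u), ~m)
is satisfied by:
  {q: True, m: False}
  {m: False, q: False}
  {m: True, q: True}


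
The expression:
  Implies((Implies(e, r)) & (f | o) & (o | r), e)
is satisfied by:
  {e: True, f: False, r: False, o: False}
  {e: True, r: True, f: False, o: False}
  {e: True, f: True, r: False, o: False}
  {e: True, r: True, f: True, o: False}
  {o: True, e: True, f: False, r: False}
  {o: True, e: True, r: True, f: False}
  {o: True, e: True, f: True, r: False}
  {o: True, e: True, r: True, f: True}
  {o: False, f: False, r: False, e: False}
  {r: True, o: False, f: False, e: False}
  {f: True, o: False, r: False, e: False}


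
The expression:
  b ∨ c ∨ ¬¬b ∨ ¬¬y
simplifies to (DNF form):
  b ∨ c ∨ y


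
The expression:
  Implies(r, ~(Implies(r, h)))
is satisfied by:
  {h: False, r: False}
  {r: True, h: False}
  {h: True, r: False}


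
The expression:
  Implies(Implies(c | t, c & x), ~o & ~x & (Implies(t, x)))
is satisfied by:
  {t: True, o: False, c: False, x: False}
  {t: False, o: False, c: False, x: False}
  {t: True, c: True, o: False, x: False}
  {c: True, t: False, o: False, x: False}
  {t: True, o: True, c: False, x: False}
  {t: True, c: True, o: True, x: False}
  {c: True, o: True, t: False, x: False}
  {x: True, t: True, o: False, c: False}
  {x: True, t: True, o: True, c: False}


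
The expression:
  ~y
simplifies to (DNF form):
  ~y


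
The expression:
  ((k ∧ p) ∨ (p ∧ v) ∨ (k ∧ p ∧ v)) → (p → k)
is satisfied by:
  {k: True, p: False, v: False}
  {p: False, v: False, k: False}
  {k: True, v: True, p: False}
  {v: True, p: False, k: False}
  {k: True, p: True, v: False}
  {p: True, k: False, v: False}
  {k: True, v: True, p: True}


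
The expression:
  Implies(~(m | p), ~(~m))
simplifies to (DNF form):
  m | p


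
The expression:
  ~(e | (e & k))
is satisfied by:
  {e: False}


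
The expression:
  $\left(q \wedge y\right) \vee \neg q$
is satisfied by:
  {y: True, q: False}
  {q: False, y: False}
  {q: True, y: True}


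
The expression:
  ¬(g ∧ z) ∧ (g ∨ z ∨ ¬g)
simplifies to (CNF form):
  ¬g ∨ ¬z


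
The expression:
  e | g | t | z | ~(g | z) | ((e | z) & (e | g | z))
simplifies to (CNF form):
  True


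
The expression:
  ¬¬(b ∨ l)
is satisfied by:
  {b: True, l: True}
  {b: True, l: False}
  {l: True, b: False}


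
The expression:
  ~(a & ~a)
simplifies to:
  True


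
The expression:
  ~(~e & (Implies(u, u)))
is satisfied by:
  {e: True}


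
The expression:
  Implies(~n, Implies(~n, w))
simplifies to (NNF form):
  n | w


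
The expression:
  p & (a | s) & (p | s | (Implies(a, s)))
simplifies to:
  p & (a | s)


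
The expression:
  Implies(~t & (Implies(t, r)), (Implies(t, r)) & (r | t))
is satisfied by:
  {r: True, t: True}
  {r: True, t: False}
  {t: True, r: False}


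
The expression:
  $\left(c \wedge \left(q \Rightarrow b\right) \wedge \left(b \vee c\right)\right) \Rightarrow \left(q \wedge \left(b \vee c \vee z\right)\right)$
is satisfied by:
  {q: True, c: False}
  {c: False, q: False}
  {c: True, q: True}


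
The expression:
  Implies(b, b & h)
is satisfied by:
  {h: True, b: False}
  {b: False, h: False}
  {b: True, h: True}


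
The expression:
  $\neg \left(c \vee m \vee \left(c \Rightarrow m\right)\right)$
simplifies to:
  $\text{False}$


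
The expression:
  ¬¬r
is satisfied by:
  {r: True}


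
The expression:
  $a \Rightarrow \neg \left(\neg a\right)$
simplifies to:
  $\text{True}$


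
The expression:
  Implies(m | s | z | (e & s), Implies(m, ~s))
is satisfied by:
  {s: False, m: False}
  {m: True, s: False}
  {s: True, m: False}


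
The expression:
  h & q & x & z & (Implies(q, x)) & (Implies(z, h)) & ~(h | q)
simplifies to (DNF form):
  False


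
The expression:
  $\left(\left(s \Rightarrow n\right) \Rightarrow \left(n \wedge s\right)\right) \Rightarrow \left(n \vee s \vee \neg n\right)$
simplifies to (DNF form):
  $\text{True}$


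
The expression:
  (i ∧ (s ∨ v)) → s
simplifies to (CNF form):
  s ∨ ¬i ∨ ¬v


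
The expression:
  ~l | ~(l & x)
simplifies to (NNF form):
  ~l | ~x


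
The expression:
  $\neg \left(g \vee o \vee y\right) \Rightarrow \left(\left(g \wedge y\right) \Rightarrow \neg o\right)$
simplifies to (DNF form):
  $\text{True}$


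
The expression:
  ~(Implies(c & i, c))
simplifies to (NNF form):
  False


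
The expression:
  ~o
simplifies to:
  ~o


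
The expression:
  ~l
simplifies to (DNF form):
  ~l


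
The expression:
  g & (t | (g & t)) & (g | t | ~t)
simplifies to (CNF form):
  g & t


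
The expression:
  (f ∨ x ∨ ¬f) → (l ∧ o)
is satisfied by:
  {o: True, l: True}


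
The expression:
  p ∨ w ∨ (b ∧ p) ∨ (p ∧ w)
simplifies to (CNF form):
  p ∨ w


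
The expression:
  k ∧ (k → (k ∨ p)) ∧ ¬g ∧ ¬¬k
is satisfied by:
  {k: True, g: False}


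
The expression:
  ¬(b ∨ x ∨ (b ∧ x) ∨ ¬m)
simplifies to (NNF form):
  m ∧ ¬b ∧ ¬x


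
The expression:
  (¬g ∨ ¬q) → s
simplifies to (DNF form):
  s ∨ (g ∧ q)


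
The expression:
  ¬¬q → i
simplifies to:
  i ∨ ¬q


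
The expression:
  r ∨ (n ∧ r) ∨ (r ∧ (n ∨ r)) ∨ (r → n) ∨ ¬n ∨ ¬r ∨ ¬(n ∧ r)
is always true.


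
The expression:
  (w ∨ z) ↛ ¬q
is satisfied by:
  {z: True, w: True, q: True}
  {z: True, q: True, w: False}
  {w: True, q: True, z: False}


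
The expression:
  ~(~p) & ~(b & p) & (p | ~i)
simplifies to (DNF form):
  p & ~b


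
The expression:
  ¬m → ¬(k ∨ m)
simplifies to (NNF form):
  m ∨ ¬k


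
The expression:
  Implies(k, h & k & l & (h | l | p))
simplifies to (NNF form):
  ~k | (h & l)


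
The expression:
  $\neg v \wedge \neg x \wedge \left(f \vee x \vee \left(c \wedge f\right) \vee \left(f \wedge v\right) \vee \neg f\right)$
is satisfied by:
  {x: False, v: False}


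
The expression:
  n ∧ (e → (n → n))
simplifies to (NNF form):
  n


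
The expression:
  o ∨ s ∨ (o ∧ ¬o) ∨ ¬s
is always true.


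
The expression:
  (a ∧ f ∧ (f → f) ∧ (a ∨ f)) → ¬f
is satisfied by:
  {a: False, f: False}
  {f: True, a: False}
  {a: True, f: False}


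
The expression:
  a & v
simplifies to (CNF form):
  a & v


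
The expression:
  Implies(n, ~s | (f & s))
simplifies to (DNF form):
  f | ~n | ~s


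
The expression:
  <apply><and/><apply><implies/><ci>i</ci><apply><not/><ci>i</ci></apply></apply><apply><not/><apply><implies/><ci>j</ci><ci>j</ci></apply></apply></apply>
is never true.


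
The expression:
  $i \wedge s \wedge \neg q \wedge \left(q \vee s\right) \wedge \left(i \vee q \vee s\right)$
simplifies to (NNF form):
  $i \wedge s \wedge \neg q$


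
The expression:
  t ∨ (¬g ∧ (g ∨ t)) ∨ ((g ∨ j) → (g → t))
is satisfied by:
  {t: True, g: False}
  {g: False, t: False}
  {g: True, t: True}


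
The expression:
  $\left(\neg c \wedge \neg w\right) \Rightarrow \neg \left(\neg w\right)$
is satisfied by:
  {c: True, w: True}
  {c: True, w: False}
  {w: True, c: False}


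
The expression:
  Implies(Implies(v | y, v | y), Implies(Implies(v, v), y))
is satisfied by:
  {y: True}


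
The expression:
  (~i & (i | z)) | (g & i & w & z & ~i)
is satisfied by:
  {z: True, i: False}


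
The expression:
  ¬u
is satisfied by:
  {u: False}


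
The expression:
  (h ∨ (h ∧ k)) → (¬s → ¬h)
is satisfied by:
  {s: True, h: False}
  {h: False, s: False}
  {h: True, s: True}


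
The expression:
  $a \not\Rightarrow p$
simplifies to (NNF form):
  $a \wedge \neg p$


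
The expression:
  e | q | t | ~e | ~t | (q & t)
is always true.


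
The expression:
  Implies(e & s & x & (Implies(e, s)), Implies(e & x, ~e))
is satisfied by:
  {s: False, e: False, x: False}
  {x: True, s: False, e: False}
  {e: True, s: False, x: False}
  {x: True, e: True, s: False}
  {s: True, x: False, e: False}
  {x: True, s: True, e: False}
  {e: True, s: True, x: False}


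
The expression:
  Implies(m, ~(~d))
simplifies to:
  d | ~m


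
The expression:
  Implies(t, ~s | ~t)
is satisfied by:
  {s: False, t: False}
  {t: True, s: False}
  {s: True, t: False}


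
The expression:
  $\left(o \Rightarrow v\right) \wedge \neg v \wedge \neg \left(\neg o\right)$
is never true.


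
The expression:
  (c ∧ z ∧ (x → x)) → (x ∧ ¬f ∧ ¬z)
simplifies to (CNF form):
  ¬c ∨ ¬z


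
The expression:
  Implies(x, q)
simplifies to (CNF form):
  q | ~x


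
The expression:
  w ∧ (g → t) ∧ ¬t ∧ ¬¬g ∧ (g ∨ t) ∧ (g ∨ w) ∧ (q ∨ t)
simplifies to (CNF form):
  False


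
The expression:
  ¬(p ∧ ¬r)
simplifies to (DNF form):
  r ∨ ¬p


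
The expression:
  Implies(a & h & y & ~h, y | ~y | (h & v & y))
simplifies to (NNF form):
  True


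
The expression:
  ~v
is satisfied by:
  {v: False}


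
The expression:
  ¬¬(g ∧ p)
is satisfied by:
  {p: True, g: True}


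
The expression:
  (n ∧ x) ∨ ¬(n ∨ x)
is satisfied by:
  {x: False, n: False}
  {n: True, x: True}


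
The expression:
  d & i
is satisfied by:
  {i: True, d: True}


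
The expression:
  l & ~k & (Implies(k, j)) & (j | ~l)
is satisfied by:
  {j: True, l: True, k: False}


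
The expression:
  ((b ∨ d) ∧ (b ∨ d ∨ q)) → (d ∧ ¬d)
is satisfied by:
  {d: False, b: False}


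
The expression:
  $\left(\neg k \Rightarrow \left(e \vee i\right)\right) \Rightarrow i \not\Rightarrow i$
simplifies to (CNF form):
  $\neg e \wedge \neg i \wedge \neg k$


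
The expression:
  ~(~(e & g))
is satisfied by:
  {e: True, g: True}


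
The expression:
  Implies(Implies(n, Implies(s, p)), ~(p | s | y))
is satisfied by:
  {n: True, s: False, p: False, y: False}
  {n: False, s: False, p: False, y: False}
  {s: True, n: True, y: False, p: False}
  {y: True, s: True, n: True, p: False}


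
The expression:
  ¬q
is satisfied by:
  {q: False}


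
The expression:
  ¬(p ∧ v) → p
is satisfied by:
  {p: True}


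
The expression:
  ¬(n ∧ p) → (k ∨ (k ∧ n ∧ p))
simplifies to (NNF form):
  k ∨ (n ∧ p)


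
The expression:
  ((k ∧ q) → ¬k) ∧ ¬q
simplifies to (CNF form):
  ¬q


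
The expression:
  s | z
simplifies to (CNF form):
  s | z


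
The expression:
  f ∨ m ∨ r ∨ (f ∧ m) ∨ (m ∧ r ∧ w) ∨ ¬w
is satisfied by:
  {r: True, m: True, f: True, w: False}
  {r: True, m: True, w: False, f: False}
  {r: True, f: True, w: False, m: False}
  {r: True, w: False, f: False, m: False}
  {m: True, f: True, w: False, r: False}
  {m: True, w: False, f: False, r: False}
  {f: True, m: False, w: False, r: False}
  {m: False, w: False, f: False, r: False}
  {m: True, r: True, w: True, f: True}
  {m: True, r: True, w: True, f: False}
  {r: True, w: True, f: True, m: False}
  {r: True, w: True, m: False, f: False}
  {f: True, w: True, m: True, r: False}
  {w: True, m: True, r: False, f: False}
  {w: True, f: True, r: False, m: False}


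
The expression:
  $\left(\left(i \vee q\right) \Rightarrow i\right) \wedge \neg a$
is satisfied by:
  {i: True, q: False, a: False}
  {q: False, a: False, i: False}
  {i: True, q: True, a: False}


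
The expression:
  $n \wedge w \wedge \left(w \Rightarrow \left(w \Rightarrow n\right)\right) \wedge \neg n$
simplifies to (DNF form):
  $\text{False}$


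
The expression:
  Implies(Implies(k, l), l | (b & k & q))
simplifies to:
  k | l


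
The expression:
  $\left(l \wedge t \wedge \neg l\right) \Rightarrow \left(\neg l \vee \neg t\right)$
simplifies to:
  $\text{True}$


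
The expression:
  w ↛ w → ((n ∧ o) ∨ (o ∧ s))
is always true.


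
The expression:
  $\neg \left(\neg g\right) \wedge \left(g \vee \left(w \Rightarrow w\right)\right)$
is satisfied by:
  {g: True}


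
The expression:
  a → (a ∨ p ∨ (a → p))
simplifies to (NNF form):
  True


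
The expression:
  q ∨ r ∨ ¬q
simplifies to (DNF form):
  True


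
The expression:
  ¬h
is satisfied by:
  {h: False}


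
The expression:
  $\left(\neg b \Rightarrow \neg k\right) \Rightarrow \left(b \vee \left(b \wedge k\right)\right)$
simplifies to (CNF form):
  $b \vee k$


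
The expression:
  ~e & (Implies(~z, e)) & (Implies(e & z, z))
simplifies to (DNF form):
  z & ~e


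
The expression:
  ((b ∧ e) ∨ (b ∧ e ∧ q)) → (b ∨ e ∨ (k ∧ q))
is always true.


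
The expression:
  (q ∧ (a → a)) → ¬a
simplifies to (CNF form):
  ¬a ∨ ¬q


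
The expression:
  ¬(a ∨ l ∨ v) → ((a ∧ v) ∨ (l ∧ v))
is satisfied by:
  {v: True, a: True, l: True}
  {v: True, a: True, l: False}
  {v: True, l: True, a: False}
  {v: True, l: False, a: False}
  {a: True, l: True, v: False}
  {a: True, l: False, v: False}
  {l: True, a: False, v: False}


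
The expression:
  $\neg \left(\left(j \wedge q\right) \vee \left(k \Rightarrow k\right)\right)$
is never true.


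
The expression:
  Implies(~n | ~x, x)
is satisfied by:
  {x: True}


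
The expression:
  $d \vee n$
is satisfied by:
  {n: True, d: True}
  {n: True, d: False}
  {d: True, n: False}


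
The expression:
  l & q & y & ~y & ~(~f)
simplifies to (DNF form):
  False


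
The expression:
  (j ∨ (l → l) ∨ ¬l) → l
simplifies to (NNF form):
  l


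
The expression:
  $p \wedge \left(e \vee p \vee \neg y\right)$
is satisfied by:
  {p: True}


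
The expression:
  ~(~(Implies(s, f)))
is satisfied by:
  {f: True, s: False}
  {s: False, f: False}
  {s: True, f: True}


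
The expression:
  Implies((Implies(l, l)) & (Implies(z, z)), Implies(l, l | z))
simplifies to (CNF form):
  True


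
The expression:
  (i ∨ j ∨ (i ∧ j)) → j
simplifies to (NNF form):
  j ∨ ¬i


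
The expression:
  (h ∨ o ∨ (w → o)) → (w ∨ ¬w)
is always true.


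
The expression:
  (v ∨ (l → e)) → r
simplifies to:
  r ∨ (l ∧ ¬e ∧ ¬v)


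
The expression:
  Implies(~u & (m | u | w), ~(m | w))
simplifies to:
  u | (~m & ~w)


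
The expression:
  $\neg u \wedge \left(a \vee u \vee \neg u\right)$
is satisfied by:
  {u: False}


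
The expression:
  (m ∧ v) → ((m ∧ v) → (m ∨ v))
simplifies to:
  True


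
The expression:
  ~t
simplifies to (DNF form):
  ~t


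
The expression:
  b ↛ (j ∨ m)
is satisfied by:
  {b: True, j: False, m: False}


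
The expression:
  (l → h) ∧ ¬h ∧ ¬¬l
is never true.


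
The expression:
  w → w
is always true.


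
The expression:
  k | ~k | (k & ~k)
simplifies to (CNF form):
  True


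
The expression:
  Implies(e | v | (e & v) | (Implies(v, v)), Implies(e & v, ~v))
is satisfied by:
  {v: False, e: False}
  {e: True, v: False}
  {v: True, e: False}


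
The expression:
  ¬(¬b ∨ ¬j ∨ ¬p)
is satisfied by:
  {p: True, j: True, b: True}


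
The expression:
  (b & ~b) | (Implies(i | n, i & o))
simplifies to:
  (i & o) | (~i & ~n)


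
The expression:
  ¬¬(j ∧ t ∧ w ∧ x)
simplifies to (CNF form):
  j ∧ t ∧ w ∧ x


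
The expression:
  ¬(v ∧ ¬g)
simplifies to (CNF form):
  g ∨ ¬v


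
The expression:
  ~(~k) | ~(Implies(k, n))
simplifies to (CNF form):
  k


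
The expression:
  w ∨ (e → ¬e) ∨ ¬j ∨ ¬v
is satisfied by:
  {w: True, v: False, e: False, j: False}
  {w: False, v: False, e: False, j: False}
  {j: True, w: True, v: False, e: False}
  {j: True, w: False, v: False, e: False}
  {e: True, w: True, v: False, j: False}
  {e: True, w: False, v: False, j: False}
  {j: True, e: True, w: True, v: False}
  {j: True, e: True, w: False, v: False}
  {v: True, w: True, j: False, e: False}
  {v: True, w: False, j: False, e: False}
  {j: True, v: True, w: True, e: False}
  {j: True, v: True, w: False, e: False}
  {e: True, v: True, w: True, j: False}
  {e: True, v: True, w: False, j: False}
  {e: True, v: True, j: True, w: True}


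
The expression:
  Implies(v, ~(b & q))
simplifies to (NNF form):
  ~b | ~q | ~v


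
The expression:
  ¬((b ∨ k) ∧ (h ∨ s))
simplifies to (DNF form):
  (¬b ∧ ¬k) ∨ (¬h ∧ ¬s) ∨ (¬b ∧ ¬h ∧ ¬k) ∨ (¬b ∧ ¬h ∧ ¬s) ∨ (¬b ∧ ¬k ∧ ¬s) ∨ (¬h ∧ ¬k ∧ ¬s) ∨ (¬b ∧ ¬h ∧ ¬k ∧ ¬s)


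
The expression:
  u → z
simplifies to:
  z ∨ ¬u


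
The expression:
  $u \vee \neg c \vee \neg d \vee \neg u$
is always true.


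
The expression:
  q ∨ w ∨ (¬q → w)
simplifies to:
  q ∨ w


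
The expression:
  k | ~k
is always true.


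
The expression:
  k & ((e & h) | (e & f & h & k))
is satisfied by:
  {h: True, e: True, k: True}


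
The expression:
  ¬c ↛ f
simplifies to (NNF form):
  f ∨ ¬c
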